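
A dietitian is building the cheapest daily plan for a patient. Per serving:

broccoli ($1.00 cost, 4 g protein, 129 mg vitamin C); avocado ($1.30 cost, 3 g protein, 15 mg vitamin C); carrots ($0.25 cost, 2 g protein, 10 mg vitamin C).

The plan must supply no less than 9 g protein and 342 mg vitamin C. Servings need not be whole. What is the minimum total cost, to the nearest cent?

broccoli only: max(9/4, 342/129) = 2.651 servings → $2.65.
avocado only: max(9/3, 342/15) = 22.8 servings → $29.64.
carrots only: max(9/2, 342/10) = 34.2 servings → $8.55.
broccoli + avocado: intersection lies outside the first quadrant.
broccoli + carrots: intersection lies outside the first quadrant.
avocado + carrots (both tight): parallel constraints — no distinct corner.
Cheapest feasible corner: $2.65.

$2.65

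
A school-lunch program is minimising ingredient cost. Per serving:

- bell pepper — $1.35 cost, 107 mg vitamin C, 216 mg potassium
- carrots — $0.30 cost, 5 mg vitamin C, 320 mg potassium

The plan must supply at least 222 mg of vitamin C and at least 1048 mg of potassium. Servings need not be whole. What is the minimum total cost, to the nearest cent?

Compare the cost at each extreme point of the feasible region.
bell pepper only: max(222/107, 1048/216) = 4.852 servings → $6.55.
carrots only: max(222/5, 1048/320) = 44.4 servings → $13.32.
bell pepper + carrots with both tight: 1.984 servings and 1.936 servings → $3.26.
Cheapest feasible corner: $3.26.

$3.26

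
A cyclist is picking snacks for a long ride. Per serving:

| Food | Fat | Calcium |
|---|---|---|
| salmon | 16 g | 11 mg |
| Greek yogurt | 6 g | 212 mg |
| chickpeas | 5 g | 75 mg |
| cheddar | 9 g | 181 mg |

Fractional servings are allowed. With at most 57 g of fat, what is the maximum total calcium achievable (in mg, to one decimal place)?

Calcium per g fat: Greek yogurt 35.33, cheddar 20.11, chickpeas 15, salmon 0.6875.
With no serving limits, spend the whole fat allowance on Greek yogurt: 57 g / 6 g × 212 mg = 2014.0 mg.

2014.0 mg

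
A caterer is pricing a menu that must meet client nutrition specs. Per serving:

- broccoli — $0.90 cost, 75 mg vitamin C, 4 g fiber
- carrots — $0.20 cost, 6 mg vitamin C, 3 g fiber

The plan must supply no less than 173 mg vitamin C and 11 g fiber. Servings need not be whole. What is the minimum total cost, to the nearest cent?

broccoli only: max(173/75, 11/4) = 2.75 servings → $2.48.
carrots only: max(173/6, 11/3) = 28.83 servings → $5.77.
broccoli + carrots with both tight: 2.254 servings and 0.6617 servings → $2.16.
So the least-cost plan costs $2.16.

$2.16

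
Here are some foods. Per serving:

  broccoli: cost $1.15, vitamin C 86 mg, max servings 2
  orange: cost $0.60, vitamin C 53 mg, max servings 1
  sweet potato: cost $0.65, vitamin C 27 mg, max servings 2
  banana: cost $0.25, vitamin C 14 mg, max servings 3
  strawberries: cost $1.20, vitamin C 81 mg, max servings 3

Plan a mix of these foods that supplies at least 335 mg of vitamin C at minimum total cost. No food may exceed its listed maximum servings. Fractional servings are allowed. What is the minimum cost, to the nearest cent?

Cost per mg of vitamin C: orange $0.0113, broccoli $0.0134, strawberries $0.0148, banana $0.0179, sweet potato $0.0241.
Take 1 serving of orange: +53.0 mg vitamin C for $0.60 (total $0.60, still need 282.0 mg).
Take 2 servings of broccoli: +172.0 mg vitamin C for $2.30 (total $2.90, still need 110.0 mg).
Take 1.358 servings of strawberries: +110.0 mg vitamin C for $1.63 (total $4.53, still need 0.0 mg).
Filling from the cheapest source first is optimal under one linear minimum: $4.53.

$4.53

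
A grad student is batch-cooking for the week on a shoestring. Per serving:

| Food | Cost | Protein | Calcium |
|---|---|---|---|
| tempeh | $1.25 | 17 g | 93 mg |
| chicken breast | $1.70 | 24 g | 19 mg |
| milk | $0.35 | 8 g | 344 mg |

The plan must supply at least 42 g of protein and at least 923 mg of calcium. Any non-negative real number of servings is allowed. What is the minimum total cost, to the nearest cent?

The cheapest plan sits at a corner of the feasible region — with two constraints it uses at most two foods.
tempeh only: max(42/17, 923/93) = 9.925 servings → $12.41.
chicken breast only: max(42/24, 923/19) = 48.58 servings → $82.58.
milk only: max(42/8, 923/344) = 5.25 servings → $1.84.
tempeh + chicken breast with both targets exact would need a negative amount; discard.
tempeh + milk with both tight: 1.384 servings and 2.309 servings → $2.54.
chicken breast + milk with both tight: 0.8717 servings and 2.635 servings → $2.40.
The minimum over all feasible corners is $1.84.

$1.84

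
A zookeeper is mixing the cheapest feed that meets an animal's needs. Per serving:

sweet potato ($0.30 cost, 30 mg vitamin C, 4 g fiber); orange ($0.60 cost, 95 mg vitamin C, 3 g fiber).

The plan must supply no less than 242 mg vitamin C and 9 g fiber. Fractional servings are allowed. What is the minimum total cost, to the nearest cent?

$1.58

An LP optimum is at a vertex; with two nutrient constraints at most two foods are used. Check each candidate.
sweet potato only: max(242/30, 9/4) = 8.067 servings → $2.42.
orange only: max(242/95, 9/3) = 3 servings → $1.80.
sweet potato + orange with both tight: 0.4448 servings and 2.407 servings → $1.58.
The minimum over all feasible corners is $1.58.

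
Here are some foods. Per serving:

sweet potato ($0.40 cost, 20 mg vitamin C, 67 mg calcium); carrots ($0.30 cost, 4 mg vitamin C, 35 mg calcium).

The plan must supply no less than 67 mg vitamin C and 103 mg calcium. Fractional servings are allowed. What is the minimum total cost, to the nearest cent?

$1.34

This is a tiny linear program; its minimum lies at a vertex of the feasible set. List the vertices and price them.
sweet potato only: max(67/20, 103/67) = 3.35 servings → $1.34.
carrots only: max(67/4, 103/35) = 16.75 servings → $5.03.
sweet potato + carrots: intersection lies outside the first quadrant.
The minimum over all feasible corners is $1.34.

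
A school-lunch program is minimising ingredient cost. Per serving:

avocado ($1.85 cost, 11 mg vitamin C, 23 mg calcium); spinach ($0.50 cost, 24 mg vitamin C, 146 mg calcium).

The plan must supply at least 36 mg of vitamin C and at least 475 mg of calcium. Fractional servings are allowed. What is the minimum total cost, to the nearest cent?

avocado only: max(36/11, 475/23) = 20.65 servings → $38.21.
spinach only: max(36/24, 475/146) = 3.253 servings → $1.63.
avocado + spinach with both targets exact would need a negative amount; discard.
The minimum over all feasible corners is $1.63.

$1.63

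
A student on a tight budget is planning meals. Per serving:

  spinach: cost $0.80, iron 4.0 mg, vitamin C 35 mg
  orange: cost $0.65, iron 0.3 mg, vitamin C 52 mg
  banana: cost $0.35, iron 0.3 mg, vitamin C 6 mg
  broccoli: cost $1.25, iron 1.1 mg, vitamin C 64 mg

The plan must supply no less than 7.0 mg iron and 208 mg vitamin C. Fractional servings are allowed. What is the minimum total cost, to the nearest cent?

$3.15

spinach only: max(7.0/4.0, 208/35) = 5.943 servings → $4.75.
orange only: max(7.0/0.3, 208/52) = 23.33 servings → $15.17.
banana only: max(7.0/0.3, 208/6) = 34.67 servings → $12.13.
broccoli only: max(7.0/1.1, 208/64) = 6.364 servings → $7.95.
spinach + orange with both tight: 1.527 servings and 2.972 servings → $3.15.
spinach + banana with both targets exact would need a negative amount; discard.
spinach + broccoli with both tight: 1.008 servings and 2.699 servings → $4.18.
orange + banana with both tight: 1.478 servings and 21.86 servings → $8.61.
orange + broccoli: intersection lies outside the first quadrant.
banana + broccoli with both tight: 17.4 servings and 1.619 servings → $8.11.
Cheapest feasible corner: $3.15.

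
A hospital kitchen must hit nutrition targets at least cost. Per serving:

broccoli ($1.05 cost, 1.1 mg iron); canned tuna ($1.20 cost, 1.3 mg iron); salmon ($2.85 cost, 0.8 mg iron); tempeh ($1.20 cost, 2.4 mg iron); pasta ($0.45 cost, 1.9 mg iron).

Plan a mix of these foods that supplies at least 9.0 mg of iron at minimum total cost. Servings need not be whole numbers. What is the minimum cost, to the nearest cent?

Cost per mg of iron: pasta $0.2368, tempeh $0.5000, canned tuna $0.9231, broccoli $0.9545, salmon $3.5625.
With no serving limits, use only pasta: 9.0 mg / 1.9 mg = 4.737 servings × $0.45 = $2.13.

$2.13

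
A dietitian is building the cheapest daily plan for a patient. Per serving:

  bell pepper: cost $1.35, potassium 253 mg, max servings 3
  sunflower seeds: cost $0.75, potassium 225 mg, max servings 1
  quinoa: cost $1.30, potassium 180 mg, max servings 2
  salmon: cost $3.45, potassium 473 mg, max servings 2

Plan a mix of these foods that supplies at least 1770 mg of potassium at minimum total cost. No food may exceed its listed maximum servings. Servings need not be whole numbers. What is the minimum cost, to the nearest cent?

$10.51

Cost per mg of potassium: sunflower seeds $0.0033, bell pepper $0.0053, quinoa $0.0072, salmon $0.0073.
Take 1 serving of sunflower seeds: +225.0 mg potassium for $0.75 (total $0.75, still need 1545.0 mg).
Take 3 servings of bell pepper: +759.0 mg potassium for $4.05 (total $4.80, still need 786.0 mg).
Take 2 servings of quinoa: +360.0 mg potassium for $2.60 (total $7.40, still need 426.0 mg).
Take 0.9006 servings of salmon: +426.0 mg potassium for $3.11 (total $10.51, still need 0.0 mg).
Filling from the cheapest source first is optimal under one linear minimum: $10.51.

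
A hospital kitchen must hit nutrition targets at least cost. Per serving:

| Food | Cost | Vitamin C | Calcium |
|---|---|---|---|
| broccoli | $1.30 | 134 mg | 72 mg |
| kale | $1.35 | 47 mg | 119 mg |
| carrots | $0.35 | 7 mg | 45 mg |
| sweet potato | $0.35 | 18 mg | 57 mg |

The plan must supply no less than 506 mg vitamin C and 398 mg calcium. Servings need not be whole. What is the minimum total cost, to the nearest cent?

With two linear requirements the optimum uses one or two foods; enumerate the corners.
broccoli only: max(506/134, 398/72) = 5.528 servings → $7.19.
kale only: max(506/47, 398/119) = 10.77 servings → $14.53.
carrots only: max(506/7, 398/45) = 72.29 servings → $25.30.
sweet potato only: max(506/18, 398/57) = 28.11 servings → $9.84.
broccoli + kale with both tight: 3.304 servings and 1.345 servings → $6.11.
broccoli + carrots with both tight: 3.616 servings and 3.058 servings → $5.77.
broccoli + sweet potato with both tight: 3.418 servings and 2.665 servings → $5.38.
kale + carrots: the both-tight solution has a negative serving — not a feasible corner.
kale + sweet potato with both targets exact would need a negative amount; discard.
carrots + sweet potato: the both-tight solution has a negative serving — not a feasible corner.
The minimum over all feasible corners is $5.38.

$5.38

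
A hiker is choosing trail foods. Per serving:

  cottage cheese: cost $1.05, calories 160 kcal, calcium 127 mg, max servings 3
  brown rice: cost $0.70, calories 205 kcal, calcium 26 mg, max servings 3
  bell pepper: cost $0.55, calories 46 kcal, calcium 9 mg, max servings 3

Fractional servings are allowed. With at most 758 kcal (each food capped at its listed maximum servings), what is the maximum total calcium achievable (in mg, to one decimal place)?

425.8 mg

Calcium per kcal: cottage cheese 0.7937, bell pepper 0.1957, brown rice 0.1268.
Take 3 servings of cottage cheese: uses 480 kcal, +381.0 mg calcium (running total 381.0 mg).
Take 3 servings of bell pepper: uses 138 kcal, +27.0 mg calcium (running total 408.0 mg).
Take 0.6829 servings of brown rice: uses 140 kcal, +17.8 mg calcium (running total 425.8 mg).
Filling greedily by calcium-per-kcal is optimal for one linear limit, giving 425.8 mg.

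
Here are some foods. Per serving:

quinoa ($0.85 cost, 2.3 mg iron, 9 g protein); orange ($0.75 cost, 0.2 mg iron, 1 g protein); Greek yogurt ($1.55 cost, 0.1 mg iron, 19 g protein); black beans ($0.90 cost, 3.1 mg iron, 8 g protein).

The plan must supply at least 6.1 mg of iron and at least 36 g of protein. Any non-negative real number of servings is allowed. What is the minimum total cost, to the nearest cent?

Minimising a linear cost over {iron ≥ 6.1, protein ≥ 36, servings ≥ 0} — the optimum is at a vertex, using one or two foods.
quinoa only: max(6.1/2.3, 36/9) = 4 servings → $3.40.
orange only: max(6.1/0.2, 36/1) = 36 servings → $27.00.
Greek yogurt only: max(6.1/0.1, 36/19) = 61 servings → $94.55.
black beans only: max(6.1/3.1, 36/8) = 4.5 servings → $4.05.
quinoa + orange: intersection lies outside the first quadrant.
quinoa + Greek yogurt with both tight: 2.624 servings and 0.6519 servings → $3.24.
quinoa + black beans with both targets exact would need a negative amount; discard.
orange + Greek yogurt with both tight: 30.35 servings and 0.2973 servings → $23.22.
orange + black beans with both targets exact would need a negative amount; discard.
Greek yogurt + black beans with both tight: 1.081 servings and 1.933 servings → $3.41.
Cheapest feasible corner: $3.24.

$3.24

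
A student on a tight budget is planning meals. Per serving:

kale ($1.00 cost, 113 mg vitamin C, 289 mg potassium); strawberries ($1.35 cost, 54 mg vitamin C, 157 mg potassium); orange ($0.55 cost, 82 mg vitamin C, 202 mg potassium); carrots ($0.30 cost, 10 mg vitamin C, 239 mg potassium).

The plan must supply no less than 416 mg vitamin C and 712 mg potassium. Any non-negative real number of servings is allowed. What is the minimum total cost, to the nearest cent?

$2.79

Minimising a linear cost over {vitamin C ≥ 416, potassium ≥ 712, servings ≥ 0} — the optimum is at a vertex, using one or two foods.
kale only: max(416/113, 712/289) = 3.681 servings → $3.68.
strawberries only: max(416/54, 712/157) = 7.704 servings → $10.40.
orange only: max(416/82, 712/202) = 5.073 servings → $2.79.
carrots only: max(416/10, 712/239) = 41.6 servings → $12.48.
kale + strawberries with both targets exact would need a negative amount; discard.
kale + orange: intersection lies outside the first quadrant.
kale + carrots: the both-tight solution has a negative serving — not a feasible corner.
strawberries + orange with both targets exact would need a negative amount; discard.
strawberries + carrots: the both-tight solution has a negative serving — not a feasible corner.
orange + carrots with both targets exact would need a negative amount; discard.
So the least-cost plan costs $2.79.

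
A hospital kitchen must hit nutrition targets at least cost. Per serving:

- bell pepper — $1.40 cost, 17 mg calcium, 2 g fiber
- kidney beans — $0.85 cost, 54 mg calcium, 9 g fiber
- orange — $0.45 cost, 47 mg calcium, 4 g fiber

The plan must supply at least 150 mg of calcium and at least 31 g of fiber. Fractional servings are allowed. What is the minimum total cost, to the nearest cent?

An LP optimum is at a vertex; with two nutrient constraints at most two foods are used. Check each candidate.
bell pepper only: max(150/17, 31/2) = 15.5 servings → $21.70.
kidney beans only: max(150/54, 31/9) = 3.444 servings → $2.93.
orange only: max(150/47, 31/4) = 7.75 servings → $3.49.
bell pepper + kidney beans: intersection lies outside the first quadrant.
bell pepper + orange: the both-tight solution has a negative serving — not a feasible corner.
kidney beans + orange: the both-tight solution has a negative serving — not a feasible corner.
So the least-cost plan costs $2.93.

$2.93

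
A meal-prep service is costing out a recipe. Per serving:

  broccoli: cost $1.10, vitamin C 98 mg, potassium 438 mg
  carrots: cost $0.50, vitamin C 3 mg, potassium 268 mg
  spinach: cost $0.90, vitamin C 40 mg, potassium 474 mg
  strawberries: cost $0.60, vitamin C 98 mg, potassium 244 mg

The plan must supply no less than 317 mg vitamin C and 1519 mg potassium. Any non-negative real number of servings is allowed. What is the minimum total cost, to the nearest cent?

broccoli only: max(317/98, 1519/438) = 3.468 servings → $3.81.
carrots only: max(317/3, 1519/268) = 105.7 servings → $52.83.
spinach only: max(317/40, 1519/474) = 7.925 servings → $7.13.
strawberries only: max(317/98, 1519/244) = 6.225 servings → $3.74.
broccoli + carrots with both tight: 3.222 servings and 0.4014 servings → $3.75.
broccoli + spinach with both tight: 3.093 servings and 0.3462 servings → $3.71.
broccoli + strawberries: the both-tight solution has a negative serving — not a feasible corner.
carrots + spinach with both targets exact would need a negative amount; discard.
carrots + strawberries with both tight: 2.801 servings and 3.149 servings → $3.29.
spinach + strawberries with both tight: 1.949 servings and 2.439 servings → $3.22.
The minimum over all feasible corners is $3.22.

$3.22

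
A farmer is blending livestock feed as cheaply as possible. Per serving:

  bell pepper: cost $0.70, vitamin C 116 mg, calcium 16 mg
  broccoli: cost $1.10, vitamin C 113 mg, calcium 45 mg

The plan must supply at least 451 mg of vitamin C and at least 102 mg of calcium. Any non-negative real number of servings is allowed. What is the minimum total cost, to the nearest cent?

$3.29

bell pepper only: max(451/116, 102/16) = 6.375 servings → $4.46.
broccoli only: max(451/113, 102/45) = 3.991 servings → $4.39.
bell pepper + broccoli with both tight: 2.57 servings and 1.353 servings → $3.29.
The minimum over all feasible corners is $3.29.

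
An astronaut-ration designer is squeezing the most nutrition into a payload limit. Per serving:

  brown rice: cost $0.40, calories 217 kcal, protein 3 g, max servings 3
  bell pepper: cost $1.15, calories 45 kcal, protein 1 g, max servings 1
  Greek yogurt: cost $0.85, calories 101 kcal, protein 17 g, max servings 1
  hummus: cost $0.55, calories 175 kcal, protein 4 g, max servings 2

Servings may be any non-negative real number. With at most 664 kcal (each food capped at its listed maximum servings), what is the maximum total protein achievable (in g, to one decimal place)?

Protein per kcal: Greek yogurt 0.1683, hummus 0.02286, bell pepper 0.02222, brown rice 0.01382.
Take 1 serving of Greek yogurt: uses 101 kcal, +17.0 g protein (running total 17.0 g).
Take 2 servings of hummus: uses 350 kcal, +8.0 g protein (running total 25.0 g).
Take 1 serving of bell pepper: uses 45 kcal, +1.0 g protein (running total 26.0 g).
Take 0.7742 servings of brown rice: uses 168 kcal, +2.3 g protein (running total 28.3 g).
Greedy by best ratio exhausts the calories allowance optimally: 28.3 g.

28.3 g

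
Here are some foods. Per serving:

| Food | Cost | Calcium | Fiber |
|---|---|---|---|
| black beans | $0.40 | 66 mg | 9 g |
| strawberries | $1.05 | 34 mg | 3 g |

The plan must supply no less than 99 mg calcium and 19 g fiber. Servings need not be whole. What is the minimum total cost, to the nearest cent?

$0.84

Check every corner: each single food scaled to meet both minima, and each pair solved so both constraints bind.
black beans only: max(99/66, 19/9) = 2.111 servings → $0.84.
strawberries only: max(99/34, 19/3) = 6.333 servings → $6.65.
black beans + strawberries: the both-tight solution has a negative serving — not a feasible corner.
So the least-cost plan costs $0.84.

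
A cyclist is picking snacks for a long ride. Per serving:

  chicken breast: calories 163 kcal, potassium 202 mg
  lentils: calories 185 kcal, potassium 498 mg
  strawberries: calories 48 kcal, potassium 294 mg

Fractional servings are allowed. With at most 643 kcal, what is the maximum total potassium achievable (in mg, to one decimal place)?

3938.4 mg

Potassium per kcal: strawberries 6.125, lentils 2.692, chicken breast 1.239.
With no serving limits, spend the whole calories allowance on strawberries: 643 kcal / 48 kcal × 294 mg = 3938.4 mg.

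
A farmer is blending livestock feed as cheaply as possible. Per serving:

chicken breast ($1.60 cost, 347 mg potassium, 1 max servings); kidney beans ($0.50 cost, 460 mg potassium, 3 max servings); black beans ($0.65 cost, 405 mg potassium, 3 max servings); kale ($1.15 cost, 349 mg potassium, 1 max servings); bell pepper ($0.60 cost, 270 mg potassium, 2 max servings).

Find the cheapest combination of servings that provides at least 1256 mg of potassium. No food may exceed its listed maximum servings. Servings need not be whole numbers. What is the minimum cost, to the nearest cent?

Cost per mg of potassium: kidney beans $0.0011, black beans $0.0016, bell pepper $0.0022, kale $0.0033, chicken breast $0.0046.
Take 2.73 servings of kidney beans: +1256.0 mg potassium for $1.37 (total $1.37, still need 0.0 mg).
Greedy by cheapest-per-mg is optimal for a single linear constraint, so the minimum cost is $1.37.

$1.37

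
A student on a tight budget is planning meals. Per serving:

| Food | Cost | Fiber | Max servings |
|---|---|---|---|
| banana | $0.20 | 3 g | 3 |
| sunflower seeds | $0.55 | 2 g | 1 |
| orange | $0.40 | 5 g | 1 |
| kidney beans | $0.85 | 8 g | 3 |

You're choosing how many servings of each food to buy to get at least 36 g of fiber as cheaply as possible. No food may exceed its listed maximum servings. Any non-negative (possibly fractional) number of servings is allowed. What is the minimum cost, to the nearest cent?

Cost per g of fiber: banana $0.0667, orange $0.0800, kidney beans $0.1062, sunflower seeds $0.2750.
Take 3 servings of banana: +9.0 g fiber for $0.60 (total $0.60, still need 27.0 g).
Take 1 serving of orange: +5.0 g fiber for $0.40 (total $1.00, still need 22.0 g).
Take 2.75 servings of kidney beans: +22.0 g fiber for $2.34 (total $3.34, still need 0.0 g).
Filling from the cheapest source first is optimal under one linear minimum: $3.34.

$3.34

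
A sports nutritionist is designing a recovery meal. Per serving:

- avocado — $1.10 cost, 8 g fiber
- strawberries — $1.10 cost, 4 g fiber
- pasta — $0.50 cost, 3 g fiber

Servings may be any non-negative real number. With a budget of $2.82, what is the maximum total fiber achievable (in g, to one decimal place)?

20.5 g

Fiber per dollar: avocado 7.273, pasta 6, strawberries 3.636.
With no serving limits, spend the whole cost allowance on avocado: $2.82 / $1.10 × 8 g = 20.5 g.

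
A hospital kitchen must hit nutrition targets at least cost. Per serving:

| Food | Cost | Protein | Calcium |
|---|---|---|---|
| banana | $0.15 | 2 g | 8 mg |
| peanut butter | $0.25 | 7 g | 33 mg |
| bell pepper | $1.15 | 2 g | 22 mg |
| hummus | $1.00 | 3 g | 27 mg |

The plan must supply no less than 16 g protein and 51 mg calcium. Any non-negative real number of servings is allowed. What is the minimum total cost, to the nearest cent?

$0.57

At the optimum either one food covers both requirements or two foods hit both targets exactly; no other combination can be cheaper.
banana only: max(16/2, 51/8) = 8 servings → $1.20.
peanut butter only: max(16/7, 51/33) = 2.286 servings → $0.57.
bell pepper only: max(16/2, 51/22) = 8 servings → $9.20.
hummus only: max(16/3, 51/27) = 5.333 servings → $5.33.
banana + peanut butter: intersection lies outside the first quadrant.
banana + bell pepper: intersection lies outside the first quadrant.
banana + hummus: the both-tight solution has a negative serving — not a feasible corner.
peanut butter + bell pepper: intersection lies outside the first quadrant.
peanut butter + hummus with both targets exact would need a negative amount; discard.
bell pepper + hummus: intersection lies outside the first quadrant.
Cheapest feasible corner: $0.57.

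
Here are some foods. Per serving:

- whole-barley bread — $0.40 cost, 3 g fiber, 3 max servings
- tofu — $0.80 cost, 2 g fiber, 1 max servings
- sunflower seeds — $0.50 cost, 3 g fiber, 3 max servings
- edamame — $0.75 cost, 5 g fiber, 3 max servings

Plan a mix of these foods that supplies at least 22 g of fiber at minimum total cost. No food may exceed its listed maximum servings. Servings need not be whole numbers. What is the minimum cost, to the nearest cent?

Cost per g of fiber: whole-barley bread $0.1333, edamame $0.1500, sunflower seeds $0.1667, tofu $0.4000.
Take 3 servings of whole-barley bread: +9.0 g fiber for $1.20 (total $1.20, still need 13.0 g).
Take 2.6 servings of edamame: +13.0 g fiber for $1.95 (total $3.15, still need 0.0 g).
Greedy by cheapest-per-g is optimal for a single linear constraint, so the minimum cost is $3.15.

$3.15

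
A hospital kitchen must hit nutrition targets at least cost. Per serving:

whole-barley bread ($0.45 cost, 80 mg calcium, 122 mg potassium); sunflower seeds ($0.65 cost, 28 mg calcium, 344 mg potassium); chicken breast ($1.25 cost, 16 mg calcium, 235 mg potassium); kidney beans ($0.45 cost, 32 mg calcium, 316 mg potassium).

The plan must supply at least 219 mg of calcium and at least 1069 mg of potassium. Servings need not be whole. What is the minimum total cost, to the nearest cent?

Compare the cost at each extreme point of the feasible region.
whole-barley bread only: max(219/80, 1069/122) = 8.762 servings → $3.94.
sunflower seeds only: max(219/28, 1069/344) = 7.821 servings → $5.08.
chicken breast only: max(219/16, 1069/235) = 13.69 servings → $17.11.
kidney beans only: max(219/32, 1069/316) = 6.844 servings → $3.08.
whole-barley bread + sunflower seeds with both tight: 1.884 servings and 2.44 servings → $2.43.
whole-barley bread + chicken breast with both tight: 2.039 servings and 3.49 servings → $5.28.
whole-barley bread + kidney beans with both tight: 1.637 servings and 2.751 servings → $1.97.
sunflower seeds + chicken breast: intersection lies outside the first quadrant.
sunflower seeds + kidney beans: intersection lies outside the first quadrant.
chicken breast + kidney beans: the both-tight solution has a negative serving — not a feasible corner.
The minimum over all feasible corners is $1.97.

$1.97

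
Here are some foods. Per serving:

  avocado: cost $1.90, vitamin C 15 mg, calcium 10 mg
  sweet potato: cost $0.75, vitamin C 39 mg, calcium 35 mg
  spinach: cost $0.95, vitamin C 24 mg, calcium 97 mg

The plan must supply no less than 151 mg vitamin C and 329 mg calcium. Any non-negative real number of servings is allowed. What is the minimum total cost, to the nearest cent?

$4.16

avocado only: max(151/15, 329/10) = 32.9 servings → $62.51.
sweet potato only: max(151/39, 329/35) = 9.4 servings → $7.05.
spinach only: max(151/24, 329/97) = 6.292 servings → $5.98.
avocado + sweet potato: intersection lies outside the first quadrant.
avocado + spinach with both tight: 5.556 servings and 2.819 servings → $13.24.
sweet potato + spinach with both tight: 2.294 servings and 2.564 servings → $4.16.
The minimum over all feasible corners is $4.16.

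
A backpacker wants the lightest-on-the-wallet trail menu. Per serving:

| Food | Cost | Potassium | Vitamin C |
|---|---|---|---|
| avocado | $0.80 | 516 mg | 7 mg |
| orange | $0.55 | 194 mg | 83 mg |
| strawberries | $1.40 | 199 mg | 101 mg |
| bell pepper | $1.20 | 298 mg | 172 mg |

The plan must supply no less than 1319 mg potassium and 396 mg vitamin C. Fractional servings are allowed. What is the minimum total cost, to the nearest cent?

$3.22

Two binding constraints pin down two serving amounts, so the optimal mix uses at most two foods. The candidates are each food alone (scaled to the tighter of potassium/vitamin C) and each pair with both constraints tight.
avocado only: max(1319/516, 396/7) = 56.57 servings → $45.26.
orange only: max(1319/194, 396/83) = 6.799 servings → $3.74.
strawberries only: max(1319/199, 396/101) = 6.628 servings → $9.28.
bell pepper only: max(1319/298, 396/172) = 4.426 servings → $5.31.
avocado + orange with both tight: 0.7874 servings and 4.705 servings → $3.22.
avocado + strawberries with both tight: 1.073 servings and 3.846 servings → $6.24.
avocado + bell pepper with both tight: 1.256 servings and 2.251 servings → $3.71.
orange + strawberries with both targets exact would need a negative amount; discard.
orange + bell pepper with both targets exact would need a negative amount; discard.
strawberries + bell pepper with both targets exact would need a negative amount; discard.
The minimum over all feasible corners is $3.22.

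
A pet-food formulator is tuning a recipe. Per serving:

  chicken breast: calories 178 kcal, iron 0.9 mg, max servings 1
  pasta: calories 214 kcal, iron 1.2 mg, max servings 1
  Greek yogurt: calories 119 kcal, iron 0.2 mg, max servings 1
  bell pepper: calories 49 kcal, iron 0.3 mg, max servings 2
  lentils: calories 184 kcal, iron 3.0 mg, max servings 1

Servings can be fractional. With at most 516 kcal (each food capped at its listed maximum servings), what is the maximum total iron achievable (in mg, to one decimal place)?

Iron per kcal: lentils 0.0163, bell pepper 0.006122, pasta 0.005607, chicken breast 0.005056, Greek yogurt 0.001681.
Take 1 serving of lentils: uses 184 kcal, +3.0 mg iron (running total 3.0 mg).
Take 2 servings of bell pepper: uses 98 kcal, +0.6 mg iron (running total 3.6 mg).
Take 1 serving of pasta: uses 214 kcal, +1.2 mg iron (running total 4.8 mg).
Take 0.1124 servings of chicken breast: uses 20 kcal, +0.1 mg iron (running total 4.9 mg).
Filling greedily by iron-per-kcal is optimal for one linear limit, giving 4.9 mg.

4.9 mg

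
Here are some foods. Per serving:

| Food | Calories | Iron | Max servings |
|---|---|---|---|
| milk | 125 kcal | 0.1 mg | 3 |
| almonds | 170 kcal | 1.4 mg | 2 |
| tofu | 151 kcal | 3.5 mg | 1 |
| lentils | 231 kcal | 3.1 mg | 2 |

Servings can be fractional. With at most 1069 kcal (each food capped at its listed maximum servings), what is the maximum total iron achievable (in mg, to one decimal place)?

12.6 mg

Iron per kcal: tofu 0.02318, lentils 0.01342, almonds 0.008235, milk 0.0008.
Take 1 serving of tofu: uses 151 kcal, +3.5 mg iron (running total 3.5 mg).
Take 2 servings of lentils: uses 462 kcal, +6.2 mg iron (running total 9.7 mg).
Take 2 servings of almonds: uses 340 kcal, +2.8 mg iron (running total 12.5 mg).
Take 0.928 servings of milk: uses 116 kcal, +0.1 mg iron (running total 12.6 mg).
Filling greedily by iron-per-kcal is optimal for one linear limit, giving 12.6 mg.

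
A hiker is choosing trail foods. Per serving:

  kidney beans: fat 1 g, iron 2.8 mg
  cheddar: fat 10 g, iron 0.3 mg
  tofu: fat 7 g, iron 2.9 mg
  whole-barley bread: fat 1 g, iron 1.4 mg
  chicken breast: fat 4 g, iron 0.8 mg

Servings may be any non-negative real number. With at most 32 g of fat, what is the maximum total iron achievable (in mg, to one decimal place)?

89.6 mg

Iron per g fat: kidney beans 2.8, whole-barley bread 1.4, tofu 0.4143, chicken breast 0.2, cheddar 0.03.
With no serving limits, spend the whole fat allowance on kidney beans: 32 g / 1 g × 2.8 mg = 89.6 mg.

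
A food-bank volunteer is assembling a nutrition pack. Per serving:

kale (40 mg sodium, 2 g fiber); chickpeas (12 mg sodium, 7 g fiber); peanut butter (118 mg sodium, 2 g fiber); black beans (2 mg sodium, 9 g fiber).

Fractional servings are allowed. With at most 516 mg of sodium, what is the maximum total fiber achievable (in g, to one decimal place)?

2322.0 g

Fiber per mg sodium: black beans 4.5, chickpeas 0.5833, kale 0.05, peanut butter 0.01695.
With no serving limits, spend the whole sodium allowance on black beans: 516 mg / 2 mg × 9 g = 2322.0 g.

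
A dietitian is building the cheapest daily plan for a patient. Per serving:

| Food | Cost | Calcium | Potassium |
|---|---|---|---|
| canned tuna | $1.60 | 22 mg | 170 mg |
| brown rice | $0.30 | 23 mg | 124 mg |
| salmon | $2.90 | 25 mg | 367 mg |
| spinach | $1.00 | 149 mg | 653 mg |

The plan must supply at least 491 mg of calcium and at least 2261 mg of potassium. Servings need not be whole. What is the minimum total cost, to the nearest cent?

An LP optimum is at a vertex; with two nutrient constraints at most two foods are used. Check each candidate.
canned tuna only: max(491/22, 2261/170) = 22.32 servings → $35.71.
brown rice only: max(491/23, 2261/124) = 21.35 servings → $6.40.
salmon only: max(491/25, 2261/367) = 19.64 servings → $56.96.
spinach only: max(491/149, 2261/653) = 3.462 servings → $3.46.
canned tuna + brown rice: intersection lies outside the first quadrant.
canned tuna + salmon with both targets exact would need a negative amount; discard.
canned tuna + spinach with both tight: 1.484 servings and 3.076 servings → $5.45.
brown rice + salmon: the both-tight solution has a negative serving — not a feasible corner.
brown rice + spinach with both tight: 4.705 servings and 2.569 servings → $3.98.
salmon + spinach with both tight: 0.4241 servings and 3.224 servings → $4.45.
Cheapest feasible corner: $3.46.

$3.46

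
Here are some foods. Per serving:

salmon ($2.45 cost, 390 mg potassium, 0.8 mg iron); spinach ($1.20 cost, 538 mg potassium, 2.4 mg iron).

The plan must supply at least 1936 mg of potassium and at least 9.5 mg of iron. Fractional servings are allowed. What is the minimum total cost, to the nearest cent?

$4.75

salmon only: max(1936/390, 9.5/0.8) = 11.88 servings → $29.09.
spinach only: max(1936/538, 9.5/2.4) = 3.958 servings → $4.75.
salmon + spinach with both targets exact would need a negative amount; discard.
The minimum over all feasible corners is $4.75.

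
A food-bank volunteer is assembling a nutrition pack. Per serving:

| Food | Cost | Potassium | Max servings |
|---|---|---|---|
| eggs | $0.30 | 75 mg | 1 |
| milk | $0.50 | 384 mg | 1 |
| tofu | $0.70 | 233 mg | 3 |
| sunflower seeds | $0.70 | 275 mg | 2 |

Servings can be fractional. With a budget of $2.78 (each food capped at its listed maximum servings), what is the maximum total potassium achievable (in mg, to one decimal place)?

Potassium per dollar: milk 768, sunflower seeds 392.9, tofu 332.9, eggs 250.
Take 1 serving of milk: spends $0.50, +384.0 mg potassium (running total 384.0 mg).
Take 2 servings of sunflower seeds: spends $1.40, +550.0 mg potassium (running total 934.0 mg).
Take 1.257 servings of tofu: spends $0.88, +292.9 mg potassium (running total 1226.9 mg).
Filling greedily by potassium-per-dollar is optimal for one linear limit, giving 1226.9 mg.

1226.9 mg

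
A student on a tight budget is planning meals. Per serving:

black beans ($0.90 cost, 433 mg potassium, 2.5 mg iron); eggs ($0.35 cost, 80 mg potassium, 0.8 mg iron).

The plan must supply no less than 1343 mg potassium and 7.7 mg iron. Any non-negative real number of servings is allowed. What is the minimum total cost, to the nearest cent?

The cheapest plan sits at a corner of the feasible region — with two constraints it uses at most two foods.
black beans only: max(1343/433, 7.7/2.5) = 3.102 servings → $2.79.
eggs only: max(1343/80, 7.7/0.8) = 16.79 servings → $5.88.
black beans + eggs: intersection lies outside the first quadrant.
So the least-cost plan costs $2.79.

$2.79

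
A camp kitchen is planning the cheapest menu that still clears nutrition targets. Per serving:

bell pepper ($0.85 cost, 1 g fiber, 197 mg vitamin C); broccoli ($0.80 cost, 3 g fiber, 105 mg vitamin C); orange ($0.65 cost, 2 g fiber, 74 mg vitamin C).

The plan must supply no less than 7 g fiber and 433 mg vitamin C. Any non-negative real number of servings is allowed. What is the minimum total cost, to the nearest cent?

$2.54

Compare the cost at each extreme point of the feasible region.
bell pepper only: max(7/1, 433/197) = 7 servings → $5.95.
broccoli only: max(7/3, 433/105) = 4.124 servings → $3.30.
orange only: max(7/2, 433/74) = 5.851 servings → $3.80.
bell pepper + broccoli with both tight: 1.16 servings and 1.947 servings → $2.54.
bell pepper + orange with both tight: 1.087 servings and 2.956 servings → $2.85.
broccoli + orange with both targets exact would need a negative amount; discard.
Cheapest feasible corner: $2.54.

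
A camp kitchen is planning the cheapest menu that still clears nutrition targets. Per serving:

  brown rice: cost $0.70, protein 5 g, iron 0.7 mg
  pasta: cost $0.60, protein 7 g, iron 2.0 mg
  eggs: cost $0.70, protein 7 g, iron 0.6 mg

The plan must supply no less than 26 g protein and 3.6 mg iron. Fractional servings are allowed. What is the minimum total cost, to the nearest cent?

At the optimum either one food covers both requirements or two foods hit both targets exactly; no other combination can be cheaper.
brown rice only: max(26/5, 3.6/0.7) = 5.2 servings → $3.64.
pasta only: max(26/7, 3.6/2.0) = 3.714 servings → $2.23.
eggs only: max(26/7, 3.6/0.6) = 6 servings → $4.20.
brown rice + pasta: the both-tight solution has a negative serving — not a feasible corner.
brown rice + eggs with both tight: 5.053 servings and 0.1053 servings → $3.61.
pasta + eggs with both tight: 0.9796 servings and 2.735 servings → $2.50.
Cheapest feasible corner: $2.23.

$2.23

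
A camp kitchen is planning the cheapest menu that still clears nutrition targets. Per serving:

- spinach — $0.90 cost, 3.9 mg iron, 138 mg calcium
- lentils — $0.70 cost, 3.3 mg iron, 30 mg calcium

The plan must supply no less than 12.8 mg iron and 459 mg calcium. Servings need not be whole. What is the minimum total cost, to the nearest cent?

$2.99

With two linear requirements the optimum uses one or two foods; enumerate the corners.
spinach only: max(12.8/3.9, 459/138) = 3.326 servings → $2.99.
lentils only: max(12.8/3.3, 459/30) = 15.3 servings → $10.71.
spinach + lentils: intersection lies outside the first quadrant.
So the least-cost plan costs $2.99.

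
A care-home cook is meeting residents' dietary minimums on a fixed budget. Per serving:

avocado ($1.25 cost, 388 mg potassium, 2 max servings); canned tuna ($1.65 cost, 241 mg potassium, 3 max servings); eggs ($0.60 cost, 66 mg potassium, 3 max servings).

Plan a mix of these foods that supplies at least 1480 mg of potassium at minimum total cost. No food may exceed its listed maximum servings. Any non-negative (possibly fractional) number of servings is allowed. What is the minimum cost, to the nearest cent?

$7.32

Cost per mg of potassium: avocado $0.0032, canned tuna $0.0068, eggs $0.0091.
Take 2 servings of avocado: +776.0 mg potassium for $2.50 (total $2.50, still need 704.0 mg).
Take 2.921 servings of canned tuna: +704.0 mg potassium for $4.82 (total $7.32, still need 0.0 mg).
Greedy by cheapest-per-mg is optimal for a single linear constraint, so the minimum cost is $7.32.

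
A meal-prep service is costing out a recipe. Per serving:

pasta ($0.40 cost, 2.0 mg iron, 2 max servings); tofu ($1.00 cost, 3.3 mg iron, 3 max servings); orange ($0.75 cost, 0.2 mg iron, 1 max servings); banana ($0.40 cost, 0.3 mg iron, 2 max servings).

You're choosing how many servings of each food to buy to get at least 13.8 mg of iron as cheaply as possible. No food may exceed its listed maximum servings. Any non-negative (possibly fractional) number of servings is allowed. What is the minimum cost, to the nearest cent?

$3.77

Cost per mg of iron: pasta $0.2000, tofu $0.3030, banana $1.3333, orange $3.7500.
Take 2 servings of pasta: +4.0 mg iron for $0.80 (total $0.80, still need 9.8 mg).
Take 2.97 servings of tofu: +9.8 mg iron for $2.97 (total $3.77, still need 0.0 mg).
Greedy by cheapest-per-mg is optimal for a single linear constraint, so the minimum cost is $3.77.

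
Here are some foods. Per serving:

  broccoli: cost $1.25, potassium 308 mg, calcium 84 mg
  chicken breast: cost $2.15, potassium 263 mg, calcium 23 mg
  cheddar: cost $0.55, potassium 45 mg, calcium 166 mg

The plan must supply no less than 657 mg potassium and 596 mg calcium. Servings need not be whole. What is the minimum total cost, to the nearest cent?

broccoli only: max(657/308, 596/84) = 7.095 servings → $8.87.
chicken breast only: max(657/263, 596/23) = 25.91 servings → $55.71.
cheddar only: max(657/45, 596/166) = 14.6 servings → $8.03.
broccoli + chicken breast: intersection lies outside the first quadrant.
broccoli + cheddar with both tight: 1.737 servings and 2.711 servings → $3.66.
chicken breast + cheddar with both tight: 1.93 servings and 3.323 servings → $5.98.
The minimum over all feasible corners is $3.66.

$3.66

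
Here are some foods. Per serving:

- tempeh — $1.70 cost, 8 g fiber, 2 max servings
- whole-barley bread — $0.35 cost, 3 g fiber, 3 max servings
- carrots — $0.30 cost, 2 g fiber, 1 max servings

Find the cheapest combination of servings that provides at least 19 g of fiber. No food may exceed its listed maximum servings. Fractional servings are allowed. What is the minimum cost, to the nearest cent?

$3.05

Cost per g of fiber: whole-barley bread $0.1167, carrots $0.1500, tempeh $0.2125.
Take 3 servings of whole-barley bread: +9.0 g fiber for $1.05 (total $1.05, still need 10.0 g).
Take 1 serving of carrots: +2.0 g fiber for $0.30 (total $1.35, still need 8.0 g).
Take 1 serving of tempeh: +8.0 g fiber for $1.70 (total $3.05, still need 0.0 g).
Greedy by cheapest-per-g is optimal for a single linear constraint, so the minimum cost is $3.05.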